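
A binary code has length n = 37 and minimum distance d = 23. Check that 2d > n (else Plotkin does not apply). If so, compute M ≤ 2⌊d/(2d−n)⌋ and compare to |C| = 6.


Plotkin bound M ≤ 4; given |C| = 6 > bound (violated).

Check applicability: 2d = 46, n = 37.
2d − n = 9 > 0, so Plotkin applies.
Compute d/(2d−n) = 23/9 ≈ 2.5556.
⌊d/(2d−n)⌋ = 2.
Plotkin bound: M ≤ 2·2 = 4.
Given |C| = 6, check: VIOLATED.
This |C| is above the Plotkin bound, so no binary code with n = 37, d = 23 and 6 codewords exists.


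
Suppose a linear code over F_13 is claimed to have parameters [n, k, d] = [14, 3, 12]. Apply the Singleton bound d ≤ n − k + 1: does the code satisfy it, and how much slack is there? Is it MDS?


Singleton RHS = n − k + 1 = 12, slack = 0, bound satisfied, MDS.

Singleton bound: d ≤ n − k + 1.
Here n = 14, k = 3, so n − k + 1 = 12.
Given d = 12, check d ≤ 12: YES.
Slack = (n − k + 1) − d = 0.
The code is MDS (slack = 0).
Description: the claimed parameters are [14, 3, 12]_13; such a code would be MDS (meets Singleton bound).


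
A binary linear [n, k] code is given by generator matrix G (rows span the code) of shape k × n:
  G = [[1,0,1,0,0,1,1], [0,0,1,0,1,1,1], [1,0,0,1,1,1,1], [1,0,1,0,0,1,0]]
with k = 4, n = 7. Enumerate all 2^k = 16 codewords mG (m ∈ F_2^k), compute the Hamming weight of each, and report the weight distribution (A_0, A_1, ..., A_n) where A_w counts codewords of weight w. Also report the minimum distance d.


Weight distribution: A_0 = 1, A_1 = 1, A_2 = 2, A_3 = 6, A_4 = 5, A_5 = 1. Minimum distance d = 1.

Enumerate all 2^4 = 16 messages m ∈ F_2^4.
For each, compute codeword c = mG in F_2^7, then tally its weight.
  m = 0000 → c = 0000000, weight = 0.
  m = 1000 → c = 1010011, weight = 4.
  m = 0100 → c = 0010111, weight = 4.
  m = 1100 → c = 1000100, weight = 2.
  m = 0010 → c = 1001111, weight = 5.
  m = 1010 → c = 0011100, weight = 3.
  m = 0110 → c = 1011000, weight = 3.
  m = 1110 → c = 0001011, weight = 3.
  m = 0001 → c = 1010010, weight = 3.
  m = 1001 → c = 0000001, weight = 1.
  m = 0101 → c = 1000101, weight = 3.
  m = 1101 → c = 0010110, weight = 3.
  m = 0011 → c = 0011101, weight = 4.
  m = 1011 → c = 1001110, weight = 4.
  m = 0111 → c = 0001010, weight = 2.
  m = 1111 → c = 1011001, weight = 4.
Tally weights:
  weight 0: 1 codewords.
  weight 1: 1 codewords.
  weight 2: 2 codewords.
  weight 3: 6 codewords.
  weight 4: 5 codewords.
  weight 5: 1 codewords.
Minimum distance d = smallest w > 0 with A_w > 0 = 1.
Sanity: Σ A_w = 16 = 2^4 = 16 ✓.


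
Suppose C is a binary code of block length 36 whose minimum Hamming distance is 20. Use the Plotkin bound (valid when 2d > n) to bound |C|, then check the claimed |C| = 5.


Plotkin bound M ≤ 10; given |C| = 5 ≤ bound (satisfied).

Check applicability: 2d = 40, n = 36.
2d − n = 4 > 0, so Plotkin applies.
Compute d/(2d−n) = 20/4 ≈ 5.0000.
⌊d/(2d−n)⌋ = 5.
Plotkin bound: M ≤ 2·5 = 10.
Given |C| = 5, check: satisfied.
This |C| is below the Plotkin bound.


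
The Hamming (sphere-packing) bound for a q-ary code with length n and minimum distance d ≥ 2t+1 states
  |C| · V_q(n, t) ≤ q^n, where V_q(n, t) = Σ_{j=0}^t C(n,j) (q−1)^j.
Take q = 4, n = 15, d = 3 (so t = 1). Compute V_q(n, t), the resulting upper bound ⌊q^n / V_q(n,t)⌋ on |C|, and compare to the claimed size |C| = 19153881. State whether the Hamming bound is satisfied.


V_q(n, t) = 46, q^n = 1073741824, Hamming bound = 23342213, |C| = 19153881 ≤ bound (satisfied).

Step 1: Compute V_q(n, t) = Σ_{j=0}^1 C(n, j) (q−1)^j.
  j = 0: C(15,0)·(3)^0 = 1·1 = 1.
  j = 1: C(15,1)·(3)^1 = 15·3 = 45.
  V_q(n, t) = 1 + 45 = 46.
Step 2: q^n = 4^15 = 1073741824.
Step 3: Hamming bound ⌊q^n / V_q(n,t)⌋ = ⌊1073741824/46⌋ = 23342213.
Step 4: Compare |C| = 19153881 to 23342213: satisfied.
The claimed |C| lies below the Hamming bound.


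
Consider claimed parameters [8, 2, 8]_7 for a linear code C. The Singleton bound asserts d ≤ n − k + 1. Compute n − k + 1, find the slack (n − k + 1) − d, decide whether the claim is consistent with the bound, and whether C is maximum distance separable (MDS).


Singleton RHS = n − k + 1 = 7, slack = -1, bound violated (no such code; not MDS).

Singleton bound: d ≤ n − k + 1.
Here n = 8, k = 2, so n − k + 1 = 7.
Given d = 8, check d ≤ 7: NO.
Slack = (n − k + 1) − d = -1.
The slack is negative: d = 8 exceeds n − k + 1 = 7 by 1, so the Singleton bound is violated and no linear [8, 2, 8]_7 code can exist. In particular it is not MDS (MDS requires d = n − k + 1 exactly).
Description: the claimed parameters are [8, 2, 8]_7; such a code would be impossible (violates the Singleton bound).


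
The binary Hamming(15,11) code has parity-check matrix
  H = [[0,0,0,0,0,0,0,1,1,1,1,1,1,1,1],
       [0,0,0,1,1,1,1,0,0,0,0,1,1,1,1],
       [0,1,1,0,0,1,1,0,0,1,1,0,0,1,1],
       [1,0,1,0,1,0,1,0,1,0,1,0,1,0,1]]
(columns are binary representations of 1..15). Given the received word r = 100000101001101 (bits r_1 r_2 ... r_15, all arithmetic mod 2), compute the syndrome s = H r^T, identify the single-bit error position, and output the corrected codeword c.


s = (0, 0, 0, 1)^T, error position = 1, corrected codeword c = 000000101001101

Compute s = H r^T mod 2 one row at a time:
  s_1 = 0 + 1 + 0 + 0 + 1 + 1 + 0 + 1 = 4 ≡ 0 (mod 2).
  s_2 = 0 + 0 + 0 + 1 + 1 + 1 + 0 + 1 = 4 ≡ 0 (mod 2).
  s_3 = 0 + 0 + 0 + 1 + 0 + 0 + 0 + 1 = 2 ≡ 0 (mod 2).
  s_4 = 1 + 0 + 0 + 1 + 1 + 0 + 1 + 1 = 5 ≡ 1 (mod 2).
s = (0, 0, 0, 1)^T — this equals column 1 of H (binary 0001), so error is at position 1.
Correct: flip bit 1 of r = 100000101001101 to get c = 000000101001101.


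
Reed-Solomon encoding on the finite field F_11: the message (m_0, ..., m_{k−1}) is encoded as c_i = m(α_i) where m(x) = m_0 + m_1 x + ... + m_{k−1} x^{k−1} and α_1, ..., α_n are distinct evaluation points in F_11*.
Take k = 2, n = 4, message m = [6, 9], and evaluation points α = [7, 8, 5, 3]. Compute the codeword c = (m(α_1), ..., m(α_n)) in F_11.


c = [3, 1, 7, 0]

Message polynomial: m(x) = 6 + 9·x (mod 11).
For each evaluation point α_i, compute m(α_i) mod 11:
  α_1 = 7: Horner steps 9 → 3, so m(7) = 3.
  α_2 = 8: Horner steps 9 → 1, so m(8) = 1.
  α_3 = 5: Horner steps 9 → 7, so m(5) = 7.
  α_4 = 3: Horner steps 9 → 0, so m(3) = 0.
Codeword c = [3, 1, 7, 0] ∈ F_11^4.


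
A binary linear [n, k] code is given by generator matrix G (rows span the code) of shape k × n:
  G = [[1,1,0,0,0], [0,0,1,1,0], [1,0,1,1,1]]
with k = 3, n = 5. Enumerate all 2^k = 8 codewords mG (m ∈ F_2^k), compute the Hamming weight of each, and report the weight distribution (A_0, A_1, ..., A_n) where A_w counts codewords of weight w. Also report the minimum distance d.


Weight distribution: A_0 = 1, A_2 = 4, A_4 = 3. Minimum distance d = 2.

Enumerate all 2^3 = 8 messages m ∈ F_2^3.
For each, compute codeword c = mG in F_2^5, then tally its weight.
  m = 000 → c = 00000, weight = 0.
  m = 100 → c = 11000, weight = 2.
  m = 010 → c = 00110, weight = 2.
  m = 110 → c = 11110, weight = 4.
  m = 001 → c = 10111, weight = 4.
  m = 101 → c = 01111, weight = 4.
  m = 011 → c = 10001, weight = 2.
  m = 111 → c = 01001, weight = 2.
Tally weights:
  weight 0: 1 codewords.
  weight 2: 4 codewords.
  weight 4: 3 codewords.
Minimum distance d = smallest w > 0 with A_w > 0 = 2.
Sanity: Σ A_w = 8 = 2^3 = 8 ✓.


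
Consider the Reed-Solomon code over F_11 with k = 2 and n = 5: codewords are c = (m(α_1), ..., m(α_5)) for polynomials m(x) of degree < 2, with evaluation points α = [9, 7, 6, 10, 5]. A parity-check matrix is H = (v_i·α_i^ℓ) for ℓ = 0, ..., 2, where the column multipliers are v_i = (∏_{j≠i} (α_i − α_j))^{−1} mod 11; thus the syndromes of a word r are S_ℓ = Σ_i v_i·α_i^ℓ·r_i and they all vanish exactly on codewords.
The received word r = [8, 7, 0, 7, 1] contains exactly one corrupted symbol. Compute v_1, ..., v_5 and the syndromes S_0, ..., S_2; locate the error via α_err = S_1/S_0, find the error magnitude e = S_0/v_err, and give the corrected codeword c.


S = (8, 1, 7), error at position 2, error magnitude e = 8, c = [8, 10, 0, 7, 1].

Step 1: column multipliers v_i = (∏_{j≠i}(α_i − α_j))^{−1} mod 11.
  i = 1 (α = 9): (9−7)(9−6)(9−10)(9−5) = 2·3·(−1)·4 = −24 ≡ 9, so v_1 = 9^{−1} = 5 (mod 11).
  i = 2 (α = 7): (7−9)(7−6)(7−10)(7−5) = (−2)·1·(−3)·2 = 12 ≡ 1, so v_2 = 1^{−1} = 1 (mod 11).
  i = 3 (α = 6): (6−9)(6−7)(6−10)(6−5) = (−3)·(−1)·(−4)·1 = −12 ≡ 10, so v_3 = 10^{−1} = 10 (mod 11).
  i = 4 (α = 10): (10−9)(10−7)(10−6)(10−5) = 1·3·4·5 = 60 ≡ 5, so v_4 = 5^{−1} = 9 (mod 11).
  i = 5 (α = 5): (5−9)(5−7)(5−6)(5−10) = (−4)·(−2)·(−1)·(−5) = 40 ≡ 7, so v_5 = 7^{−1} = 8 (mod 11).
  v = [5, 1, 10, 9, 8].
Step 2: syndromes of r = [8, 7, 0, 7, 1] (all sums mod 11).
  S_0 = Σ v_i r_i = 5·8 + 1·7 + 10·0 + 9·7 + 8·1 = 118 ≡ 8.
  S_1 = Σ v_i α_i r_i = 5·9·8 + 1·7·7 + 10·6·0 + 9·10·7 + 8·5·1 = 1079 ≡ 1.
  α_i^2 mod 11 = [4, 5, 3, 1, 3].
  S_2 = Σ v_i α_i^2 r_i = 5·4·8 + 1·5·7 + 10·3·0 + 9·1·7 + 8·3·1 = 282 ≡ 7.
  S = (8, 1, 7) ≠ 0, so r is not a codeword (an error is present).
Step 3: locate the error. For a single error e at position i, S_ℓ = v_i·e·α_i^ℓ, so α_err = S_1/S_0.
  S_0^{−1} = 8^{−1} = 7 (mod 11), so α_err = 1·7 = 7 ≡ 7 = α_2. Error position i = 2.
  Consistency check: S_2/S_1 = 7·1 = 7 ≡ 7 = α_err ✓ (single-error assumption holds).
Step 4: error magnitude e = S_0/v_2 = S_0·∏_{j≠2}(α_2 − α_j) = 8·1 = 8 ≡ 8 (mod 11).
Step 5: correct position 2: c_2 = r_2 − e = 7 − 8 ≡ 10 (mod 11). Hence c = [8, 10, 0, 7, 1].
  Check: interpolating c through the α_i gives m(x) = 6 + 10·x (degree < 2) with m(α_i) = c_i for every i, so c is indeed a codeword.


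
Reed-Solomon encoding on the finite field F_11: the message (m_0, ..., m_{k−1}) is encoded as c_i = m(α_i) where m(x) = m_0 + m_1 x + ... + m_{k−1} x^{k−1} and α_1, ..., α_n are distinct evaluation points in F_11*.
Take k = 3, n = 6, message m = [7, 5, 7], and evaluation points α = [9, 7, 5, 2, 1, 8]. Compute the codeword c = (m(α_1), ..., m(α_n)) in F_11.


c = [3, 0, 9, 1, 8, 0]

Message polynomial: m(x) = 7 + 5·x + 7·x^2 (mod 11).
For each evaluation point α_i, compute m(α_i) mod 11:
  α_1 = 9: Horner steps 7 → 2 → 3, so m(9) = 3.
  α_2 = 7: Horner steps 7 → 10 → 0, so m(7) = 0.
  α_3 = 5: Horner steps 7 → 7 → 9, so m(5) = 9.
  α_4 = 2: Horner steps 7 → 8 → 1, so m(2) = 1.
  α_5 = 1: Horner steps 7 → 1 → 8, so m(1) = 8.
  α_6 = 8: Horner steps 7 → 6 → 0, so m(8) = 0.
Codeword c = [3, 0, 9, 1, 8, 0] ∈ F_11^6.


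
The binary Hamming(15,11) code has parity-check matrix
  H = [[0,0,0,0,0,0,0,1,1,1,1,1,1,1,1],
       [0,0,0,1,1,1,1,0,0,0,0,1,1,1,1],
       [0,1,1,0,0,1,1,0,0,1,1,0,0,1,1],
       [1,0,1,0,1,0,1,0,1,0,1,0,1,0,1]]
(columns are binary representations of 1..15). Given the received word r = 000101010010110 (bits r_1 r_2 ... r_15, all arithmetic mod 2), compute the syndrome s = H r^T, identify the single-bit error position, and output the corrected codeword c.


s = (0, 0, 1, 0)^T, error position = 2, corrected codeword c = 010101010010110

Compute s = H r^T mod 2 one row at a time:
  s_1 = 1 + 0 + 0 + 1 + 0 + 1 + 1 + 0 = 4 ≡ 0 (mod 2).
  s_2 = 1 + 0 + 1 + 0 + 0 + 1 + 1 + 0 = 4 ≡ 0 (mod 2).
  s_3 = 0 + 0 + 1 + 0 + 0 + 1 + 1 + 0 = 3 ≡ 1 (mod 2).
  s_4 = 0 + 0 + 0 + 0 + 0 + 1 + 1 + 0 = 2 ≡ 0 (mod 2).
s = (0, 0, 1, 0)^T — this equals column 2 of H (binary 0010), so error is at position 2.
Correct: flip bit 2 of r = 000101010010110 to get c = 010101010010110.


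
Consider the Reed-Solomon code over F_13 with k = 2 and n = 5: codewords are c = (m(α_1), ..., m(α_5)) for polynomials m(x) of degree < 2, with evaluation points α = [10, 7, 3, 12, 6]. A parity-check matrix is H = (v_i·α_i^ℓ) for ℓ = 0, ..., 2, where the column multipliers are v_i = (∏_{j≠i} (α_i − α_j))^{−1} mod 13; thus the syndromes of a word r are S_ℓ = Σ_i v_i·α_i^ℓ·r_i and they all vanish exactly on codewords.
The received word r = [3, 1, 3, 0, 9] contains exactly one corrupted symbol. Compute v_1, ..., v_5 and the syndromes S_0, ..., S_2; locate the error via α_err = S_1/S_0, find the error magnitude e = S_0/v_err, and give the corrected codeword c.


S = (11, 7, 8), error at position 3, error magnitude e = 9, c = [3, 1, 7, 0, 9].

Step 1: column multipliers v_i = (∏_{j≠i}(α_i − α_j))^{−1} mod 13.
  i = 1 (α = 10): (10−7)(10−3)(10−12)(10−6) = 3·7·(−2)·4 = −168 ≡ 1, so v_1 = 1^{−1} = 1 (mod 13).
  i = 2 (α = 7): (7−10)(7−3)(7−12)(7−6) = (−3)·4·(−5)·1 = 60 ≡ 8, so v_2 = 8^{−1} = 5 (mod 13).
  i = 3 (α = 3): (3−10)(3−7)(3−12)(3−6) = (−7)·(−4)·(−9)·(−3) = 756 ≡ 2, so v_3 = 2^{−1} = 7 (mod 13).
  i = 4 (α = 12): (12−10)(12−7)(12−3)(12−6) = 2·5·9·6 = 540 ≡ 7, so v_4 = 7^{−1} = 2 (mod 13).
  i = 5 (α = 6): (6−10)(6−7)(6−3)(6−12) = (−4)·(−1)·3·(−6) = −72 ≡ 6, so v_5 = 6^{−1} = 11 (mod 13).
  v = [1, 5, 7, 2, 11].
Step 2: syndromes of r = [3, 1, 3, 0, 9] (all sums mod 13).
  S_0 = Σ v_i r_i = 1·3 + 5·1 + 7·3 + 2·0 + 11·9 = 128 ≡ 11.
  S_1 = Σ v_i α_i r_i = 1·10·3 + 5·7·1 + 7·3·3 + 2·12·0 + 11·6·9 = 722 ≡ 7.
  α_i^2 mod 13 = [9, 10, 9, 1, 10].
  S_2 = Σ v_i α_i^2 r_i = 1·9·3 + 5·10·1 + 7·9·3 + 2·1·0 + 11·10·9 = 1256 ≡ 8.
  S = (11, 7, 8) ≠ 0, so r is not a codeword (an error is present).
Step 3: locate the error. For a single error e at position i, S_ℓ = v_i·e·α_i^ℓ, so α_err = S_1/S_0.
  S_0^{−1} = 11^{−1} = 6 (mod 13), so α_err = 7·6 = 42 ≡ 3 = α_3. Error position i = 3.
  Consistency check: S_2/S_1 = 8·2 = 16 ≡ 3 = α_err ✓ (single-error assumption holds).
Step 4: error magnitude e = S_0/v_3 = S_0·∏_{j≠3}(α_3 − α_j) = 11·2 = 22 ≡ 9 (mod 13).
Step 5: correct position 3: c_3 = r_3 − e = 3 − 9 ≡ 7 (mod 13). Hence c = [3, 1, 7, 0, 9].
  Check: interpolating c through the α_i gives m(x) = 5 + 5·x (degree < 2) with m(α_i) = c_i for every i, so c is indeed a codeword.


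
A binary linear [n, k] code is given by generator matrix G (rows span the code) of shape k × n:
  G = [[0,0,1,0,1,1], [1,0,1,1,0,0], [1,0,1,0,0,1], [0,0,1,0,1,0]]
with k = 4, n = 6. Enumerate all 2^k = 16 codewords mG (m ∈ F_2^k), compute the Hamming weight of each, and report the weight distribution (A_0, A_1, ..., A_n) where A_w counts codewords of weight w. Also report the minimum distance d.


Weight distribution: A_0 = 1, A_1 = 2, A_2 = 4, A_3 = 6, A_4 = 3. Minimum distance d = 1.

Enumerate all 2^4 = 16 messages m ∈ F_2^4.
For each, compute codeword c = mG in F_2^6, then tally its weight.
  m = 0000 → c = 000000, weight = 0.
  m = 1000 → c = 001011, weight = 3.
  m = 0100 → c = 101100, weight = 3.
  m = 1100 → c = 100111, weight = 4.
  m = 0010 → c = 101001, weight = 3.
  m = 1010 → c = 100010, weight = 2.
  m = 0110 → c = 000101, weight = 2.
  m = 1110 → c = 001110, weight = 3.
  m = 0001 → c = 001010, weight = 2.
  m = 1001 → c = 000001, weight = 1.
  m = 0101 → c = 100110, weight = 3.
  m = 1101 → c = 101101, weight = 4.
  m = 0011 → c = 100011, weight = 3.
  m = 1011 → c = 101000, weight = 2.
  m = 0111 → c = 001111, weight = 4.
  m = 1111 → c = 000100, weight = 1.
Tally weights:
  weight 0: 1 codewords.
  weight 1: 2 codewords.
  weight 2: 4 codewords.
  weight 3: 6 codewords.
  weight 4: 3 codewords.
Minimum distance d = smallest w > 0 with A_w > 0 = 1.
Sanity: Σ A_w = 16 = 2^4 = 16 ✓.


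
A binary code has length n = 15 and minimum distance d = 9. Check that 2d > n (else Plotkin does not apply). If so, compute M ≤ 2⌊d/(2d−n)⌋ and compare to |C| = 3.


Plotkin bound M ≤ 6; given |C| = 3 ≤ bound (satisfied).

Check applicability: 2d = 18, n = 15.
2d − n = 3 > 0, so Plotkin applies.
Compute d/(2d−n) = 9/3 ≈ 3.0000.
⌊d/(2d−n)⌋ = 3.
Plotkin bound: M ≤ 2·3 = 6.
Given |C| = 3, check: satisfied.
This |C| is below the Plotkin bound.


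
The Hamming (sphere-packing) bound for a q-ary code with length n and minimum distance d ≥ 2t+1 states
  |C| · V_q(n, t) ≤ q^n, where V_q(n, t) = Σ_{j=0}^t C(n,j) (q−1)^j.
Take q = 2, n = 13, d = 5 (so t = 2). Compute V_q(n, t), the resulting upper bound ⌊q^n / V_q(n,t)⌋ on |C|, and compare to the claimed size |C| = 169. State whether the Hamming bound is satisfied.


V_q(n, t) = 92, q^n = 8192, Hamming bound = 89, |C| = 169 > bound (violated).

Step 1: Compute V_q(n, t) = Σ_{j=0}^2 C(n, j) (q−1)^j.
  j = 0: C(13,0)·(1)^0 = 1·1 = 1.
  j = 1: C(13,1)·(1)^1 = 13·1 = 13.
  j = 2: C(13,2)·(1)^2 = 78·1 = 78.
  V_q(n, t) = 1 + 13 + 78 = 92.
Step 2: q^n = 2^13 = 8192.
Step 3: Hamming bound ⌊q^n / V_q(n,t)⌋ = ⌊8192/92⌋ = 89.
Step 4: Compare |C| = 169 to 89: violated.
The claimed |C| lies above the Hamming bound, so no 2-ary code of length 13 with d ≥ 5 can have 169 codewords.


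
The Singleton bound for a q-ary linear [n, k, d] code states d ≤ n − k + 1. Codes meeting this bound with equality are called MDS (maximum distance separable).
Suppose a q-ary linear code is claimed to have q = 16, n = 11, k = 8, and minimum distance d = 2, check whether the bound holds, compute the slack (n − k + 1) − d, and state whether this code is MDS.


Singleton RHS = n − k + 1 = 4, slack = 2, bound satisfied, not MDS.

Singleton bound: d ≤ n − k + 1.
Here n = 11, k = 8, so n − k + 1 = 4.
Given d = 2, check d ≤ 4: YES.
Slack = (n − k + 1) − d = 2.
The code is NOT MDS (slack = 2 > 0).
Description: the claimed parameters are [11, 8, 2]_16; such a code would be non-MDS.


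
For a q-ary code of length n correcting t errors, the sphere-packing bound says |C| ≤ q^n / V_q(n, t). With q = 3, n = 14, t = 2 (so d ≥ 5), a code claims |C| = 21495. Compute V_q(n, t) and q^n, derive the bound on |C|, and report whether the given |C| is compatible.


V_q(n, t) = 393, q^n = 4782969, Hamming bound = 12170, |C| = 21495 > bound (violated).

Step 1: Compute V_q(n, t) = Σ_{j=0}^2 C(n, j) (q−1)^j.
  j = 0: C(14,0)·(2)^0 = 1·1 = 1.
  j = 1: C(14,1)·(2)^1 = 14·2 = 28.
  j = 2: C(14,2)·(2)^2 = 91·4 = 364.
  V_q(n, t) = 1 + 28 + 364 = 393.
Step 2: q^n = 3^14 = 4782969.
Step 3: Hamming bound ⌊q^n / V_q(n,t)⌋ = ⌊4782969/393⌋ = 12170.
Step 4: Compare |C| = 21495 to 12170: violated.
The claimed |C| lies above the Hamming bound, so no 3-ary code of length 14 with d ≥ 5 can have 21495 codewords.


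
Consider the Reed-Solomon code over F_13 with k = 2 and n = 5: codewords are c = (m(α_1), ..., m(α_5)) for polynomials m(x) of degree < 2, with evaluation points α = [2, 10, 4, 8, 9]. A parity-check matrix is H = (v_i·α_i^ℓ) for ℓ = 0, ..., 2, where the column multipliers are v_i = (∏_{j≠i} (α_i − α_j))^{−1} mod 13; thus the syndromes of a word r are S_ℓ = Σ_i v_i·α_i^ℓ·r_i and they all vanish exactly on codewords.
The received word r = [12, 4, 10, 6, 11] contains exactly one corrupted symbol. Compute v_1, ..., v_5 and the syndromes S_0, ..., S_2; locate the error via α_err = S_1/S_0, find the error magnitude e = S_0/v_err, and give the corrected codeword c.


S = (8, 7, 11), error at position 5, error magnitude e = 6, c = [12, 4, 10, 6, 5].

Step 1: column multipliers v_i = (∏_{j≠i}(α_i − α_j))^{−1} mod 13.
  i = 1 (α = 2): (2−10)(2−4)(2−8)(2−9) = (−8)·(−2)·(−6)·(−7) = 672 ≡ 9, so v_1 = 9^{−1} = 3 (mod 13).
  i = 2 (α = 10): (10−2)(10−4)(10−8)(10−9) = 8·6·2·1 = 96 ≡ 5, so v_2 = 5^{−1} = 8 (mod 13).
  i = 3 (α = 4): (4−2)(4−10)(4−8)(4−9) = 2·(−6)·(−4)·(−5) = −240 ≡ 7, so v_3 = 7^{−1} = 2 (mod 13).
  i = 4 (α = 8): (8−2)(8−10)(8−4)(8−9) = 6·(−2)·4·(−1) = 48 ≡ 9, so v_4 = 9^{−1} = 3 (mod 13).
  i = 5 (α = 9): (9−2)(9−10)(9−4)(9−8) = 7·(−1)·5·1 = −35 ≡ 4, so v_5 = 4^{−1} = 10 (mod 13).
  v = [3, 8, 2, 3, 10].
Step 2: syndromes of r = [12, 4, 10, 6, 11] (all sums mod 13).
  S_0 = Σ v_i r_i = 3·12 + 8·4 + 2·10 + 3·6 + 10·11 = 216 ≡ 8.
  S_1 = Σ v_i α_i r_i = 3·2·12 + 8·10·4 + 2·4·10 + 3·8·6 + 10·9·11 = 1606 ≡ 7.
  α_i^2 mod 13 = [4, 9, 3, 12, 3].
  S_2 = Σ v_i α_i^2 r_i = 3·4·12 + 8·9·4 + 2·3·10 + 3·12·6 + 10·3·11 = 1038 ≡ 11.
  S = (8, 7, 11) ≠ 0, so r is not a codeword (an error is present).
Step 3: locate the error. For a single error e at position i, S_ℓ = v_i·e·α_i^ℓ, so α_err = S_1/S_0.
  S_0^{−1} = 8^{−1} = 5 (mod 13), so α_err = 7·5 = 35 ≡ 9 = α_5. Error position i = 5.
  Consistency check: S_2/S_1 = 11·2 = 22 ≡ 9 = α_err ✓ (single-error assumption holds).
Step 4: error magnitude e = S_0/v_5 = S_0·∏_{j≠5}(α_5 − α_j) = 8·4 = 32 ≡ 6 (mod 13).
Step 5: correct position 5: c_5 = r_5 − e = 11 − 6 ≡ 5 (mod 13). Hence c = [12, 4, 10, 6, 5].
  Check: interpolating c through the α_i gives m(x) = 1 + 12·x (degree < 2) with m(α_i) = c_i for every i, so c is indeed a codeword.


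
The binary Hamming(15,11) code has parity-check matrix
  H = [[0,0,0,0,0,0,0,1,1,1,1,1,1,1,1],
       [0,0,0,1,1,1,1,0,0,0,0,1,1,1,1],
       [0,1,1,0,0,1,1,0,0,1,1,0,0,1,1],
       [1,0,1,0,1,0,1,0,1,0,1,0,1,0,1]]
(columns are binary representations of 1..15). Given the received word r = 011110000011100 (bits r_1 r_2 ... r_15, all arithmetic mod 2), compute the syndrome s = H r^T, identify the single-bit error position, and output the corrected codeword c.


s = (1, 0, 1, 0)^T, error position = 10, corrected codeword c = 011110000111100

Compute s = H r^T mod 2 one row at a time:
  s_1 = 0 + 0 + 0 + 1 + 1 + 1 + 0 + 0 = 3 ≡ 1 (mod 2).
  s_2 = 1 + 1 + 0 + 0 + 1 + 1 + 0 + 0 = 4 ≡ 0 (mod 2).
  s_3 = 1 + 1 + 0 + 0 + 0 + 1 + 0 + 0 = 3 ≡ 1 (mod 2).
  s_4 = 0 + 1 + 1 + 0 + 0 + 1 + 1 + 0 = 4 ≡ 0 (mod 2).
s = (1, 0, 1, 0)^T — this equals column 10 of H (binary 1010), so error is at position 10.
Correct: flip bit 10 of r = 011110000011100 to get c = 011110000111100.


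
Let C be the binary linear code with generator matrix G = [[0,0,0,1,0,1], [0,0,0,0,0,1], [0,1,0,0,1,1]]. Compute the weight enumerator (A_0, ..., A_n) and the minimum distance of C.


Weight distribution: A_0 = 1, A_1 = 2, A_2 = 2, A_3 = 2, A_4 = 1. Minimum distance d = 1.

Enumerate all 2^3 = 8 messages m ∈ F_2^3.
For each, compute codeword c = mG in F_2^6, then tally its weight.
  m = 000 → c = 000000, weight = 0.
  m = 100 → c = 000101, weight = 2.
  m = 010 → c = 000001, weight = 1.
  m = 110 → c = 000100, weight = 1.
  m = 001 → c = 010011, weight = 3.
  m = 101 → c = 010110, weight = 3.
  m = 011 → c = 010010, weight = 2.
  m = 111 → c = 010111, weight = 4.
Tally weights:
  weight 0: 1 codewords.
  weight 1: 2 codewords.
  weight 2: 2 codewords.
  weight 3: 2 codewords.
  weight 4: 1 codewords.
Minimum distance d = smallest w > 0 with A_w > 0 = 1.
Sanity: Σ A_w = 8 = 2^3 = 8 ✓.


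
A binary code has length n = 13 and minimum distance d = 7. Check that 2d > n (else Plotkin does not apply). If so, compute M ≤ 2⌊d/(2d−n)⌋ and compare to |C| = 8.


Plotkin bound M ≤ 14; given |C| = 8 ≤ bound (satisfied).

Check applicability: 2d = 14, n = 13.
2d − n = 1 > 0, so Plotkin applies.
Compute d/(2d−n) = 7/1 ≈ 7.0000.
⌊d/(2d−n)⌋ = 7.
Plotkin bound: M ≤ 2·7 = 14.
Given |C| = 8, check: satisfied.
This |C| is below the Plotkin bound.


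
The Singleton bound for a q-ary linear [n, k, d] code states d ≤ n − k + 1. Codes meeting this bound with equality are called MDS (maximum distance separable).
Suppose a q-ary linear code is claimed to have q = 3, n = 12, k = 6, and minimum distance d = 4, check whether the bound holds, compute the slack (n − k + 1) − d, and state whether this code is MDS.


Singleton RHS = n − k + 1 = 7, slack = 3, bound satisfied, not MDS.

Singleton bound: d ≤ n − k + 1.
Here n = 12, k = 6, so n − k + 1 = 7.
Given d = 4, check d ≤ 7: YES.
Slack = (n − k + 1) − d = 3.
The code is NOT MDS (slack = 3 > 0).
Description: the claimed parameters are [12, 6, 4]_3; such a code would be non-MDS.


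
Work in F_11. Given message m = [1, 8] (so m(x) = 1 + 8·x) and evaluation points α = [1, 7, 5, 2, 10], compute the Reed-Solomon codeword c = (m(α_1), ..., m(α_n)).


c = [9, 2, 8, 6, 4]

Message polynomial: m(x) = 1 + 8·x (mod 11).
For each evaluation point α_i, compute m(α_i) mod 11:
  α_1 = 1: Horner steps 8 → 9, so m(1) = 9.
  α_2 = 7: Horner steps 8 → 2, so m(7) = 2.
  α_3 = 5: Horner steps 8 → 8, so m(5) = 8.
  α_4 = 2: Horner steps 8 → 6, so m(2) = 6.
  α_5 = 10: Horner steps 8 → 4, so m(10) = 4.
Codeword c = [9, 2, 8, 6, 4] ∈ F_11^5.


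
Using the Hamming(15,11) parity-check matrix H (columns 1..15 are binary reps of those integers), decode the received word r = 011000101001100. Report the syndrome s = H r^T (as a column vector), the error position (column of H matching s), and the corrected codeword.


s = (1, 1, 1, 0)^T, error position = 14, corrected codeword c = 011000101001110

Compute s = H r^T mod 2 one row at a time:
  s_1 = 0 + 1 + 0 + 0 + 1 + 1 + 0 + 0 = 3 ≡ 1 (mod 2).
  s_2 = 0 + 0 + 0 + 1 + 1 + 1 + 0 + 0 = 3 ≡ 1 (mod 2).
  s_3 = 1 + 1 + 0 + 1 + 0 + 0 + 0 + 0 = 3 ≡ 1 (mod 2).
  s_4 = 0 + 1 + 0 + 1 + 1 + 0 + 1 + 0 = 4 ≡ 0 (mod 2).
s = (1, 1, 1, 0)^T — this equals column 14 of H (binary 1110), so error is at position 14.
Correct: flip bit 14 of r = 011000101001100 to get c = 011000101001110.


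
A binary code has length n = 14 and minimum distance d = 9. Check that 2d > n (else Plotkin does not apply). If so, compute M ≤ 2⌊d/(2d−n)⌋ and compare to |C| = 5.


Plotkin bound M ≤ 4; given |C| = 5 > bound (violated).

Check applicability: 2d = 18, n = 14.
2d − n = 4 > 0, so Plotkin applies.
Compute d/(2d−n) = 9/4 ≈ 2.2500.
⌊d/(2d−n)⌋ = 2.
Plotkin bound: M ≤ 2·2 = 4.
Given |C| = 5, check: VIOLATED.
This |C| is above the Plotkin bound, so no binary code with n = 14, d = 9 and 5 codewords exists.


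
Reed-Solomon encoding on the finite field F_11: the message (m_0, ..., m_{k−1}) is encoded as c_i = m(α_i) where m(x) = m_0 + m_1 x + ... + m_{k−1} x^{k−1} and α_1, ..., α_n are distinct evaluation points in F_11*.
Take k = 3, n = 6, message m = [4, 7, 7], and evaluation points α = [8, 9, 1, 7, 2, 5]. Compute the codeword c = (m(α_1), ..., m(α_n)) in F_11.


c = [2, 7, 7, 0, 2, 5]

Message polynomial: m(x) = 4 + 7·x + 7·x^2 (mod 11).
For each evaluation point α_i, compute m(α_i) mod 11:
  α_1 = 8: Horner steps 7 → 8 → 2, so m(8) = 2.
  α_2 = 9: Horner steps 7 → 4 → 7, so m(9) = 7.
  α_3 = 1: Horner steps 7 → 3 → 7, so m(1) = 7.
  α_4 = 7: Horner steps 7 → 1 → 0, so m(7) = 0.
  α_5 = 2: Horner steps 7 → 10 → 2, so m(2) = 2.
  α_6 = 5: Horner steps 7 → 9 → 5, so m(5) = 5.
Codeword c = [2, 7, 7, 0, 2, 5] ∈ F_11^6.


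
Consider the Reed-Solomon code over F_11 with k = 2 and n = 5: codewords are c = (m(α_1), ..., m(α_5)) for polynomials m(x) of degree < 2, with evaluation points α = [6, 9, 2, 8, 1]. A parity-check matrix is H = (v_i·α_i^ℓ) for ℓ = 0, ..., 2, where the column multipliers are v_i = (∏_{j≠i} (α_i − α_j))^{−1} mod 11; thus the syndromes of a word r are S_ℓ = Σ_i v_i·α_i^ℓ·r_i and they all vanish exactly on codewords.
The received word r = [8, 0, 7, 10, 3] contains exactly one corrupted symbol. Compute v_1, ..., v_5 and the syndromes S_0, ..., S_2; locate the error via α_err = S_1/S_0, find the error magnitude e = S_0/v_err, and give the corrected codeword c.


S = (10, 9, 7), error at position 3, error magnitude e = 3, c = [8, 0, 4, 10, 3].

Step 1: column multipliers v_i = (∏_{j≠i}(α_i − α_j))^{−1} mod 11.
  i = 1 (α = 6): (6−9)(6−2)(6−8)(6−1) = (−3)·4·(−2)·5 = 120 ≡ 10, so v_1 = 10^{−1} = 10 (mod 11).
  i = 2 (α = 9): (9−6)(9−2)(9−8)(9−1) = 3·7·1·8 = 168 ≡ 3, so v_2 = 3^{−1} = 4 (mod 11).
  i = 3 (α = 2): (2−6)(2−9)(2−8)(2−1) = (−4)·(−7)·(−6)·1 = −168 ≡ 8, so v_3 = 8^{−1} = 7 (mod 11).
  i = 4 (α = 8): (8−6)(8−9)(8−2)(8−1) = 2·(−1)·6·7 = −84 ≡ 4, so v_4 = 4^{−1} = 3 (mod 11).
  i = 5 (α = 1): (1−6)(1−9)(1−2)(1−8) = (−5)·(−8)·(−1)·(−7) = 280 ≡ 5, so v_5 = 5^{−1} = 9 (mod 11).
  v = [10, 4, 7, 3, 9].
Step 2: syndromes of r = [8, 0, 7, 10, 3] (all sums mod 11).
  S_0 = Σ v_i r_i = 10·8 + 4·0 + 7·7 + 3·10 + 9·3 = 186 ≡ 10.
  S_1 = Σ v_i α_i r_i = 10·6·8 + 4·9·0 + 7·2·7 + 3·8·10 + 9·1·3 = 845 ≡ 9.
  α_i^2 mod 11 = [3, 4, 4, 9, 1].
  S_2 = Σ v_i α_i^2 r_i = 10·3·8 + 4·4·0 + 7·4·7 + 3·9·10 + 9·1·3 = 733 ≡ 7.
  S = (10, 9, 7) ≠ 0, so r is not a codeword (an error is present).
Step 3: locate the error. For a single error e at position i, S_ℓ = v_i·e·α_i^ℓ, so α_err = S_1/S_0.
  S_0^{−1} = 10^{−1} = 10 (mod 11), so α_err = 9·10 = 90 ≡ 2 = α_3. Error position i = 3.
  Consistency check: S_2/S_1 = 7·5 = 35 ≡ 2 = α_err ✓ (single-error assumption holds).
Step 4: error magnitude e = S_0/v_3 = S_0·∏_{j≠3}(α_3 − α_j) = 10·8 = 80 ≡ 3 (mod 11).
Step 5: correct position 3: c_3 = r_3 − e = 7 − 3 ≡ 4 (mod 11). Hence c = [8, 0, 4, 10, 3].
  Check: interpolating c through the α_i gives m(x) = 2 + 1·x (degree < 2) with m(α_i) = c_i for every i, so c is indeed a codeword.


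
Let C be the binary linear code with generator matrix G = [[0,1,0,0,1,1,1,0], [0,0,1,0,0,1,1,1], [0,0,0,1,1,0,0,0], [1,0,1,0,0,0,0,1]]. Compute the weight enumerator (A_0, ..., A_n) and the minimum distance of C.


Weight distribution: A_0 = 1, A_2 = 1, A_3 = 4, A_4 = 5, A_5 = 2, A_6 = 1, A_7 = 2. Minimum distance d = 2.

Enumerate all 2^4 = 16 messages m ∈ F_2^4.
For each, compute codeword c = mG in F_2^8, then tally its weight.
  m = 0000 → c = 00000000, weight = 0.
  m = 1000 → c = 01001110, weight = 4.
  m = 0100 → c = 00100111, weight = 4.
  m = 1100 → c = 01101001, weight = 4.
  m = 0010 → c = 00011000, weight = 2.
  m = 1010 → c = 01010110, weight = 4.
  m = 0110 → c = 00111111, weight = 6.
  m = 1110 → c = 01110001, weight = 4.
  m = 0001 → c = 10100001, weight = 3.
  m = 1001 → c = 11101111, weight = 7.
  m = 0101 → c = 10000110, weight = 3.
  m = 1101 → c = 11001000, weight = 3.
  m = 0011 → c = 10111001, weight = 5.
  m = 1011 → c = 11110111, weight = 7.
  m = 0111 → c = 10011110, weight = 5.
  m = 1111 → c = 11010000, weight = 3.
Tally weights:
  weight 0: 1 codewords.
  weight 2: 1 codewords.
  weight 3: 4 codewords.
  weight 4: 5 codewords.
  weight 5: 2 codewords.
  weight 6: 1 codewords.
  weight 7: 2 codewords.
Minimum distance d = smallest w > 0 with A_w > 0 = 2.
Sanity: Σ A_w = 16 = 2^4 = 16 ✓.


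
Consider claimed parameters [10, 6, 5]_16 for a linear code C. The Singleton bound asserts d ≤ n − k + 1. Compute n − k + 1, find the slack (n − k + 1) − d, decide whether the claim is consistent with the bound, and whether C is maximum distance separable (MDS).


Singleton RHS = n − k + 1 = 5, slack = 0, bound satisfied, MDS.

Singleton bound: d ≤ n − k + 1.
Here n = 10, k = 6, so n − k + 1 = 5.
Given d = 5, check d ≤ 5: YES.
Slack = (n − k + 1) − d = 0.
The code is MDS (slack = 0).
Description: the claimed parameters are [10, 6, 5]_16; such a code would be MDS (meets Singleton bound).


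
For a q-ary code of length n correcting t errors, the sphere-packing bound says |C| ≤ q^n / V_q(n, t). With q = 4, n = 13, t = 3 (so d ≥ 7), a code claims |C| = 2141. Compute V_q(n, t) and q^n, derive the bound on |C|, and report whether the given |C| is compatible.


V_q(n, t) = 8464, q^n = 67108864, Hamming bound = 7928, |C| = 2141 ≤ bound (satisfied).

Step 1: Compute V_q(n, t) = Σ_{j=0}^3 C(n, j) (q−1)^j.
  j = 0: C(13,0)·(3)^0 = 1·1 = 1.
  j = 1: C(13,1)·(3)^1 = 13·3 = 39.
  j = 2: C(13,2)·(3)^2 = 78·9 = 702.
  j = 3: C(13,3)·(3)^3 = 286·27 = 7722.
  V_q(n, t) = 1 + 39 + 702 + 7722 = 8464.
Step 2: q^n = 4^13 = 67108864.
Step 3: Hamming bound ⌊q^n / V_q(n,t)⌋ = ⌊67108864/8464⌋ = 7928.
Step 4: Compare |C| = 2141 to 7928: satisfied.
The claimed |C| lies below the Hamming bound.


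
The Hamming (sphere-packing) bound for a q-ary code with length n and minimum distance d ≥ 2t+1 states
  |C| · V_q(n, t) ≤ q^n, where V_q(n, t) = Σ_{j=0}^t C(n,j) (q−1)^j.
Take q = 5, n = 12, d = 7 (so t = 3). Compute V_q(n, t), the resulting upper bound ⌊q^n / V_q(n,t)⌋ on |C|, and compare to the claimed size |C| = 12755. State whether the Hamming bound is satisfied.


V_q(n, t) = 15185, q^n = 244140625, Hamming bound = 16077, |C| = 12755 ≤ bound (satisfied).

Step 1: Compute V_q(n, t) = Σ_{j=0}^3 C(n, j) (q−1)^j.
  j = 0: C(12,0)·(4)^0 = 1·1 = 1.
  j = 1: C(12,1)·(4)^1 = 12·4 = 48.
  j = 2: C(12,2)·(4)^2 = 66·16 = 1056.
  j = 3: C(12,3)·(4)^3 = 220·64 = 14080.
  V_q(n, t) = 1 + 48 + 1056 + 14080 = 15185.
Step 2: q^n = 5^12 = 244140625.
Step 3: Hamming bound ⌊q^n / V_q(n,t)⌋ = ⌊244140625/15185⌋ = 16077.
Step 4: Compare |C| = 12755 to 16077: satisfied.
The claimed |C| lies below the Hamming bound.


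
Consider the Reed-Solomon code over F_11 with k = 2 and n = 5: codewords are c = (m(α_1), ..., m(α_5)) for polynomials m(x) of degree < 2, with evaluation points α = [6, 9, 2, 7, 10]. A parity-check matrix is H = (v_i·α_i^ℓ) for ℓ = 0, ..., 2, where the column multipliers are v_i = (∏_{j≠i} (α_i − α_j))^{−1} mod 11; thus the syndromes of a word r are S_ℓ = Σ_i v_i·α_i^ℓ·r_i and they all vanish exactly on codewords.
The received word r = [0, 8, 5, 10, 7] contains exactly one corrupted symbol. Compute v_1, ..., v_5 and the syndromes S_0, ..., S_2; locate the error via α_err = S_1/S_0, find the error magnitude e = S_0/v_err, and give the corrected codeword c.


S = (5, 10, 9), error at position 3, error magnitude e = 1, c = [0, 8, 4, 10, 7].

Step 1: column multipliers v_i = (∏_{j≠i}(α_i − α_j))^{−1} mod 11.
  i = 1 (α = 6): (6−9)(6−2)(6−7)(6−10) = (−3)·4·(−1)·(−4) = −48 ≡ 7, so v_1 = 7^{−1} = 8 (mod 11).
  i = 2 (α = 9): (9−6)(9−2)(9−7)(9−10) = 3·7·2·(−1) = −42 ≡ 2, so v_2 = 2^{−1} = 6 (mod 11).
  i = 3 (α = 2): (2−6)(2−9)(2−7)(2−10) = (−4)·(−7)·(−5)·(−8) = 1120 ≡ 9, so v_3 = 9^{−1} = 5 (mod 11).
  i = 4 (α = 7): (7−6)(7−9)(7−2)(7−10) = 1·(−2)·5·(−3) = 30 ≡ 8, so v_4 = 8^{−1} = 7 (mod 11).
  i = 5 (α = 10): (10−6)(10−9)(10−2)(10−7) = 4·1·8·3 = 96 ≡ 8, so v_5 = 8^{−1} = 7 (mod 11).
  v = [8, 6, 5, 7, 7].
Step 2: syndromes of r = [0, 8, 5, 10, 7] (all sums mod 11).
  S_0 = Σ v_i r_i = 8·0 + 6·8 + 5·5 + 7·10 + 7·7 = 192 ≡ 5.
  S_1 = Σ v_i α_i r_i = 8·6·0 + 6·9·8 + 5·2·5 + 7·7·10 + 7·10·7 = 1462 ≡ 10.
  α_i^2 mod 11 = [3, 4, 4, 5, 1].
  S_2 = Σ v_i α_i^2 r_i = 8·3·0 + 6·4·8 + 5·4·5 + 7·5·10 + 7·1·7 = 691 ≡ 9.
  S = (5, 10, 9) ≠ 0, so r is not a codeword (an error is present).
Step 3: locate the error. For a single error e at position i, S_ℓ = v_i·e·α_i^ℓ, so α_err = S_1/S_0.
  S_0^{−1} = 5^{−1} = 9 (mod 11), so α_err = 10·9 = 90 ≡ 2 = α_3. Error position i = 3.
  Consistency check: S_2/S_1 = 9·10 = 90 ≡ 2 = α_err ✓ (single-error assumption holds).
Step 4: error magnitude e = S_0/v_3 = S_0·∏_{j≠3}(α_3 − α_j) = 5·9 = 45 ≡ 1 (mod 11).
Step 5: correct position 3: c_3 = r_3 − e = 5 − 1 ≡ 4 (mod 11). Hence c = [0, 8, 4, 10, 7].
  Check: interpolating c through the α_i gives m(x) = 6 + 10·x (degree < 2) with m(α_i) = c_i for every i, so c is indeed a codeword.


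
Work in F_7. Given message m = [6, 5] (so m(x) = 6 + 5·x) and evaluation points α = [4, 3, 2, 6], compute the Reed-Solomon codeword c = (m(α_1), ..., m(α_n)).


c = [5, 0, 2, 1]

Message polynomial: m(x) = 6 + 5·x (mod 7).
For each evaluation point α_i, compute m(α_i) mod 7:
  α_1 = 4: Horner steps 5 → 5, so m(4) = 5.
  α_2 = 3: Horner steps 5 → 0, so m(3) = 0.
  α_3 = 2: Horner steps 5 → 2, so m(2) = 2.
  α_4 = 6: Horner steps 5 → 1, so m(6) = 1.
Codeword c = [5, 0, 2, 1] ∈ F_7^4.


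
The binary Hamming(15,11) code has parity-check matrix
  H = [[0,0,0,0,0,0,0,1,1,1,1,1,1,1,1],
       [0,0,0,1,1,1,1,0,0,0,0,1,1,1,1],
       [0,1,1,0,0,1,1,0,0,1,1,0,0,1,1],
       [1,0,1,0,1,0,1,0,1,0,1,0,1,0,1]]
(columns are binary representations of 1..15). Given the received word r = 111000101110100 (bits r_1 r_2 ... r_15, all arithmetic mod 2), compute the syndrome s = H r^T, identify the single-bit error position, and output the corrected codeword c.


s = (0, 0, 1, 0)^T, error position = 2, corrected codeword c = 101000101110100

Compute s = H r^T mod 2 one row at a time:
  s_1 = 0 + 1 + 1 + 1 + 0 + 1 + 0 + 0 = 4 ≡ 0 (mod 2).
  s_2 = 0 + 0 + 0 + 1 + 0 + 1 + 0 + 0 = 2 ≡ 0 (mod 2).
  s_3 = 1 + 1 + 0 + 1 + 1 + 1 + 0 + 0 = 5 ≡ 1 (mod 2).
  s_4 = 1 + 1 + 0 + 1 + 1 + 1 + 1 + 0 = 6 ≡ 0 (mod 2).
s = (0, 0, 1, 0)^T — this equals column 2 of H (binary 0010), so error is at position 2.
Correct: flip bit 2 of r = 111000101110100 to get c = 101000101110100.


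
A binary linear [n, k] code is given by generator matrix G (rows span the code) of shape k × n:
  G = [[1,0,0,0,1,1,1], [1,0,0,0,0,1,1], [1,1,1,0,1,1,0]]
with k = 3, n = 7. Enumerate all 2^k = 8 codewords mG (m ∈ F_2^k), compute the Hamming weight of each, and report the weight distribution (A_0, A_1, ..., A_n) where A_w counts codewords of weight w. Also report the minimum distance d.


Weight distribution: A_0 = 1, A_1 = 1, A_3 = 2, A_4 = 3, A_5 = 1. Minimum distance d = 1.

Enumerate all 2^3 = 8 messages m ∈ F_2^3.
For each, compute codeword c = mG in F_2^7, then tally its weight.
  m = 000 → c = 0000000, weight = 0.
  m = 100 → c = 1000111, weight = 4.
  m = 010 → c = 1000011, weight = 3.
  m = 110 → c = 0000100, weight = 1.
  m = 001 → c = 1110110, weight = 5.
  m = 101 → c = 0110001, weight = 3.
  m = 011 → c = 0110101, weight = 4.
  m = 111 → c = 1110010, weight = 4.
Tally weights:
  weight 0: 1 codewords.
  weight 1: 1 codewords.
  weight 3: 2 codewords.
  weight 4: 3 codewords.
  weight 5: 1 codewords.
Minimum distance d = smallest w > 0 with A_w > 0 = 1.
Sanity: Σ A_w = 8 = 2^3 = 8 ✓.


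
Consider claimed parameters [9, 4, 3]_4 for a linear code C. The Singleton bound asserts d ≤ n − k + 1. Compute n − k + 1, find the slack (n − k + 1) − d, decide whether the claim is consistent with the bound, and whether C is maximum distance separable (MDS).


Singleton RHS = n − k + 1 = 6, slack = 3, bound satisfied, not MDS.

Singleton bound: d ≤ n − k + 1.
Here n = 9, k = 4, so n − k + 1 = 6.
Given d = 3, check d ≤ 6: YES.
Slack = (n − k + 1) − d = 3.
The code is NOT MDS (slack = 3 > 0).
Description: the claimed parameters are [9, 4, 3]_4; such a code would be non-MDS.


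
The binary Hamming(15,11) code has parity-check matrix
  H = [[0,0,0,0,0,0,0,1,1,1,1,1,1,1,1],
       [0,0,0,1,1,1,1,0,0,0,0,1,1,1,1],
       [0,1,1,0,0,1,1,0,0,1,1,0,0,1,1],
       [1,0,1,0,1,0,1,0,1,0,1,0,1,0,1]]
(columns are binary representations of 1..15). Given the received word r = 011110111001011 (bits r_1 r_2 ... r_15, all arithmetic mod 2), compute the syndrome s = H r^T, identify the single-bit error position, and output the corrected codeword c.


s = (1, 0, 1, 1)^T, error position = 11, corrected codeword c = 011110111011011

Compute s = H r^T mod 2 one row at a time:
  s_1 = 1 + 1 + 0 + 0 + 1 + 0 + 1 + 1 = 5 ≡ 1 (mod 2).
  s_2 = 1 + 1 + 0 + 1 + 1 + 0 + 1 + 1 = 6 ≡ 0 (mod 2).
  s_3 = 1 + 1 + 0 + 1 + 0 + 0 + 1 + 1 = 5 ≡ 1 (mod 2).
  s_4 = 0 + 1 + 1 + 1 + 1 + 0 + 0 + 1 = 5 ≡ 1 (mod 2).
s = (1, 0, 1, 1)^T — this equals column 11 of H (binary 1011), so error is at position 11.
Correct: flip bit 11 of r = 011110111001011 to get c = 011110111011011.


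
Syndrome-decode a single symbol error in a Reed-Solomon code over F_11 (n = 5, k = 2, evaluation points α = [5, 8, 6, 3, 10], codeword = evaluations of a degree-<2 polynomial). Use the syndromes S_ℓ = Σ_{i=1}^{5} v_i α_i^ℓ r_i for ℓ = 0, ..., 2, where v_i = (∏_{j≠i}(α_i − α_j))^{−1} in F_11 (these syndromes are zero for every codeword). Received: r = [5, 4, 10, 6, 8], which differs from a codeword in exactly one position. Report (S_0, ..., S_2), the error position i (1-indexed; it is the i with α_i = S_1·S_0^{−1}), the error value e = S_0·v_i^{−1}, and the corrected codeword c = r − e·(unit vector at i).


S = (1, 8, 9), error at position 2, error magnitude e = 6, c = [5, 9, 10, 6, 8].

Step 1: column multipliers v_i = (∏_{j≠i}(α_i − α_j))^{−1} mod 11.
  i = 1 (α = 5): (5−8)(5−6)(5−3)(5−10) = (−3)·(−1)·2·(−5) = −30 ≡ 3, so v_1 = 3^{−1} = 4 (mod 11).
  i = 2 (α = 8): (8−5)(8−6)(8−3)(8−10) = 3·2·5·(−2) = −60 ≡ 6, so v_2 = 6^{−1} = 2 (mod 11).
  i = 3 (α = 6): (6−5)(6−8)(6−3)(6−10) = 1·(−2)·3·(−4) = 24 ≡ 2, so v_3 = 2^{−1} = 6 (mod 11).
  i = 4 (α = 3): (3−5)(3−8)(3−6)(3−10) = (−2)·(−5)·(−3)·(−7) = 210 ≡ 1, so v_4 = 1^{−1} = 1 (mod 11).
  i = 5 (α = 10): (10−5)(10−8)(10−6)(10−3) = 5·2·4·7 = 280 ≡ 5, so v_5 = 5^{−1} = 9 (mod 11).
  v = [4, 2, 6, 1, 9].
Step 2: syndromes of r = [5, 4, 10, 6, 8] (all sums mod 11).
  S_0 = Σ v_i r_i = 4·5 + 2·4 + 6·10 + 1·6 + 9·8 = 166 ≡ 1.
  S_1 = Σ v_i α_i r_i = 4·5·5 + 2·8·4 + 6·6·10 + 1·3·6 + 9·10·8 = 1262 ≡ 8.
  α_i^2 mod 11 = [3, 9, 3, 9, 1].
  S_2 = Σ v_i α_i^2 r_i = 4·3·5 + 2·9·4 + 6·3·10 + 1·9·6 + 9·1·8 = 438 ≡ 9.
  S = (1, 8, 9) ≠ 0, so r is not a codeword (an error is present).
Step 3: locate the error. For a single error e at position i, S_ℓ = v_i·e·α_i^ℓ, so α_err = S_1/S_0.
  S_0^{−1} = 1^{−1} = 1 (mod 11), so α_err = 8·1 = 8 ≡ 8 = α_2. Error position i = 2.
  Consistency check: S_2/S_1 = 9·7 = 63 ≡ 8 = α_err ✓ (single-error assumption holds).
Step 4: error magnitude e = S_0/v_2 = S_0·∏_{j≠2}(α_2 − α_j) = 1·6 = 6 ≡ 6 (mod 11).
Step 5: correct position 2: c_2 = r_2 − e = 4 − 6 ≡ 9 (mod 11). Hence c = [5, 9, 10, 6, 8].
  Check: interpolating c through the α_i gives m(x) = 2 + 5·x (degree < 2) with m(α_i) = c_i for every i, so c is indeed a codeword.
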